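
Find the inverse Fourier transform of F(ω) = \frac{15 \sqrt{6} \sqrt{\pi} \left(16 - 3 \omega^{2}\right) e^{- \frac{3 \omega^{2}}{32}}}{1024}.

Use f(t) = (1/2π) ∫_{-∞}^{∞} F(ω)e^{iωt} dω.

f(t) = 5 t^{2} e^{- \frac{8 t^{2}}{3}}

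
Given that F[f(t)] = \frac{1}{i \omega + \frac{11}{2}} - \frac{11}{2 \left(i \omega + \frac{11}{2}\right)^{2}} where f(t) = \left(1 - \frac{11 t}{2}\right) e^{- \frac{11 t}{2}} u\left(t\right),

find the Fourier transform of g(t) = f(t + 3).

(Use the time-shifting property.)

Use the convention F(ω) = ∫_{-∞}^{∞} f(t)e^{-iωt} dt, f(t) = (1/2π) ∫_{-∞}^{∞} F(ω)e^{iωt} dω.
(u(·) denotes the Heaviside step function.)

F[g](ω) = \frac{4 i \omega e^{3 i \omega}}{- 4 \omega^{2} + 44 i \omega + 121}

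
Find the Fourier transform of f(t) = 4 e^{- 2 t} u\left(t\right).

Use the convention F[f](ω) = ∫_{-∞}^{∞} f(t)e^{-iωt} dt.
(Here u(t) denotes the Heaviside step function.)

F(ω) = \frac{4}{i \omega + 2}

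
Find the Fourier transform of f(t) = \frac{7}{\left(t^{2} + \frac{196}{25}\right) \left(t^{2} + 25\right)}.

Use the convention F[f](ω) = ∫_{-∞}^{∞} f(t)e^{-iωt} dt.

F(ω) = - \frac{35 \pi e^{- 5 \left|{\omega}\right|}}{429} + \frac{125 \pi e^{- \frac{14 \left|{\omega}\right|}{5}}}{858}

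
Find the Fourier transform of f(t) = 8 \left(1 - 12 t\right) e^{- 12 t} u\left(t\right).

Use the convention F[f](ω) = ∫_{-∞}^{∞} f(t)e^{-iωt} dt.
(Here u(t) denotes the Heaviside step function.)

F(ω) = \frac{8 i \omega}{- \omega^{2} + 24 i \omega + 144}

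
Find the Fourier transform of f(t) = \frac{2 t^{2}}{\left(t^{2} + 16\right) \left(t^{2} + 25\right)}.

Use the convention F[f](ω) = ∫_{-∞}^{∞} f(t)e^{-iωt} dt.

F(ω) = \frac{2 \pi \left(5 - 4 e^{\left|{\omega}\right|}\right) e^{- 5 \left|{\omega}\right|}}{9}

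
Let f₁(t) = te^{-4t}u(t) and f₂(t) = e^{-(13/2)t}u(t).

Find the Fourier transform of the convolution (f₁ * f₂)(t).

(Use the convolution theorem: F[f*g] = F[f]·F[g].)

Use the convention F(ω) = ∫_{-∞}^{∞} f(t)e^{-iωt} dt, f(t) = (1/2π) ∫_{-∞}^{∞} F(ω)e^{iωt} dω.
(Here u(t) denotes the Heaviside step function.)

F[f₁*f₂](ω) = \frac{2}{\left(i \omega + 4\right)^{2} \left(2 i \omega + 13\right)}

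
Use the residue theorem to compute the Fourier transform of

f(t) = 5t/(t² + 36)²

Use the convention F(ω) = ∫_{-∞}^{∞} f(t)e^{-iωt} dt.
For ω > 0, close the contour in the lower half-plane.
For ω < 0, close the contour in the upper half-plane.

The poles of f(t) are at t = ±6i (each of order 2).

Let g(z) = f(z)e^{-iωz}; for large |z| the factor e^{-iωz} decays in the lower half-plane when ω > 0 and in the upper half-plane when ω < 0.

Case ω > 0 (lower half-plane, clockwise contour ⇒ F(ω) = -2πi·ΣRes):
  Res_{z = - 6 i} g(z) = \frac{5 \omega e^{- 6 \omega}}{24} (pole of order 2)
  F(ω) = -2πi·ΣRes = - \frac{5 i \pi \omega e^{- 6 \omega}}{12}

Case ω < 0 (upper half-plane, counterclockwise contour ⇒ F(ω) = +2πi·ΣRes):
  Res_{z = 6 i} g(z) = - \frac{5 \omega e^{6 \omega}}{24} (pole of order 2)
  F(ω) = 2πi·ΣRes = - \frac{5 i \pi \omega e^{6 \omega}}{12}

Both cases combine into a single formula in |ω|:

F(ω) = - \frac{5 i \pi \omega e^{- 6 \left|{\omega}\right|}}{12}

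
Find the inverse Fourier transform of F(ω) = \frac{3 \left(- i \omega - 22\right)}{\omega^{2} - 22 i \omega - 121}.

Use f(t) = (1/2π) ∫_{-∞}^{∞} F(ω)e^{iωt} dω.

f(t) = 3 \left(11 t + 1\right) e^{- 11 t} u\left(t\right)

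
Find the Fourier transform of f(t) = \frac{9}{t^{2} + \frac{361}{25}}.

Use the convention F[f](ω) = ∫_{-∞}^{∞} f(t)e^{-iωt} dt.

F(ω) = \frac{45 \pi e^{- \frac{19 \left|{\omega}\right|}{5}}}{19}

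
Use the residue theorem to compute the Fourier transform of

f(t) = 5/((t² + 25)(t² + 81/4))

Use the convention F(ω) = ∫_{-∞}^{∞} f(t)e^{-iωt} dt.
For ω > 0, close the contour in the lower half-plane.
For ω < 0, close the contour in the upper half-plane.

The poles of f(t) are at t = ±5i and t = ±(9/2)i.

Let g(z) = f(z)e^{-iωz}; for large |z| the factor e^{-iωz} decays in the lower half-plane when ω > 0 and in the upper half-plane when ω < 0.

Case ω > 0 (lower half-plane, clockwise contour ⇒ F(ω) = -2πi·ΣRes):
  Res_{z = - 5 i} g(z) = - \frac{2 i e^{- 5 \omega}}{19}
  Res_{z = - \frac{9 i}{2}} g(z) = \frac{20 i e^{- \frac{9 \omega}{2}}}{171}
  F(ω) = -2πi·ΣRes = - \frac{4 \pi e^{- 5 \omega}}{19} + \frac{40 \pi e^{- \frac{9 \omega}{2}}}{171}

Case ω < 0 (upper half-plane, counterclockwise contour ⇒ F(ω) = +2πi·ΣRes):
  Res_{z = 5 i} g(z) = \frac{2 i e^{5 \omega}}{19}
  Res_{z = \frac{9 i}{2}} g(z) = - \frac{20 i e^{\frac{9 \omega}{2}}}{171}
  F(ω) = 2πi·ΣRes = \frac{4 \pi \left(10 e^{\frac{9 \omega}{2}} - 9 e^{5 \omega}\right)}{171}

Both cases combine into a single formula in |ω|:

F(ω) = - \frac{4 \pi e^{- 5 \left|{\omega}\right|}}{19} + \frac{40 \pi e^{- \frac{9 \left|{\omega}\right|}{2}}}{171}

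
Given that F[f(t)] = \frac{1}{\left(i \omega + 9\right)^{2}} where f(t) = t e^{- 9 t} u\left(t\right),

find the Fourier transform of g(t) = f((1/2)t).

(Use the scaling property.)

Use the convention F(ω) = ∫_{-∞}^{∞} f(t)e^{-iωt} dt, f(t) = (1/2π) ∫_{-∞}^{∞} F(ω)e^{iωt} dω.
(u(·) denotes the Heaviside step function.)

F[g](ω) = \frac{2}{\left(2 i \omega + 9\right)^{2}}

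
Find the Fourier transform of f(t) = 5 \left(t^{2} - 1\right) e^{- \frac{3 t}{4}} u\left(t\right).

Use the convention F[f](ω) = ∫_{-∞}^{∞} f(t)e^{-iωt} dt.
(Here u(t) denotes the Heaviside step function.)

F(ω) = \frac{20 \left(128 i \omega - \left(4 i \omega + 3\right)^{3} + 96\right)}{\left(4 i \omega + 3\right)^{4}}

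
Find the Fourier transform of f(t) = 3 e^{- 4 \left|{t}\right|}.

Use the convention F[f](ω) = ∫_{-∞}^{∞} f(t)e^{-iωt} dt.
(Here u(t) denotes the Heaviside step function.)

F(ω) = \frac{24}{\omega^{2} + 16}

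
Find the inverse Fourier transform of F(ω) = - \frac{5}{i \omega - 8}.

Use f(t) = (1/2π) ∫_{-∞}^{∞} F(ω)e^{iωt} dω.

f(t) = 5 e^{8 t} u\left(- t\right)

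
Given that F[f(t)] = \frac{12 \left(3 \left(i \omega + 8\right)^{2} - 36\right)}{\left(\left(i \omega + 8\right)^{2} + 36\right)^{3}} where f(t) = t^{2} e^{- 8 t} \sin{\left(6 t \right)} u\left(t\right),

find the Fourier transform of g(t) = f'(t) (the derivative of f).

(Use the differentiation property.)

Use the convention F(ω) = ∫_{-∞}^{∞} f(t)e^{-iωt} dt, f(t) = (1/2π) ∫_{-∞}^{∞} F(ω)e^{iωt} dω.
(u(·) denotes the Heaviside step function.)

F[g](ω) = \frac{36 i \omega \left(\left(i \omega + 8\right)^{2} - 12\right)}{\left(\left(i \omega + 8\right)^{2} + 36\right)^{3}}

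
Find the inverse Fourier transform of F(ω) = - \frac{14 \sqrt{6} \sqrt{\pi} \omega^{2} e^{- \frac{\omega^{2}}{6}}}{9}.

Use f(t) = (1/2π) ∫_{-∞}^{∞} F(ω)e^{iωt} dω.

f(t) = 7 \left(6 t^{2} - 2\right) e^{- \frac{3 t^{2}}{2}}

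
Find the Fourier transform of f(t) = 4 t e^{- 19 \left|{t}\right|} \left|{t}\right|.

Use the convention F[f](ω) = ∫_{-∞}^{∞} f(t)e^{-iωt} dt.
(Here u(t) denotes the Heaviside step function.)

F(ω) = \frac{16 i \omega \left(\omega^{2} - 1083\right)}{\left(\omega^{2} + 361\right)^{3}}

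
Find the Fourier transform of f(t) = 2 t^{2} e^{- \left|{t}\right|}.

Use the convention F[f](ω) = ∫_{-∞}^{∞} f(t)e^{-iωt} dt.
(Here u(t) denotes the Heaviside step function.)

F(ω) = \frac{8 \left(1 - 3 \omega^{2}\right)}{\left(\omega^{2} + 1\right)^{3}}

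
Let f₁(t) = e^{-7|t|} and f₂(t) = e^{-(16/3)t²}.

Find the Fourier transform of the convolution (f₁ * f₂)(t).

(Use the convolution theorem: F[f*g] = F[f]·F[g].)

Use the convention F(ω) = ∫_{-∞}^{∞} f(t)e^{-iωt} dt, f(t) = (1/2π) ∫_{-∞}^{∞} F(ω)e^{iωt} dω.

F[f₁*f₂](ω) = \frac{7 \sqrt{3} \sqrt{\pi} e^{- \frac{3 \omega^{2}}{64}}}{2 \left(\omega^{2} + 49\right)}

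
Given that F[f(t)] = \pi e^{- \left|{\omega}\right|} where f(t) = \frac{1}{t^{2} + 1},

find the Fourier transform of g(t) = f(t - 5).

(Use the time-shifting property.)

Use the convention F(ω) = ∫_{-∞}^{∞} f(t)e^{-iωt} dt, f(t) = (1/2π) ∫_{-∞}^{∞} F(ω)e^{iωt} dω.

F[g](ω) = \pi e^{- 5 i \omega - \left|{\omega}\right|}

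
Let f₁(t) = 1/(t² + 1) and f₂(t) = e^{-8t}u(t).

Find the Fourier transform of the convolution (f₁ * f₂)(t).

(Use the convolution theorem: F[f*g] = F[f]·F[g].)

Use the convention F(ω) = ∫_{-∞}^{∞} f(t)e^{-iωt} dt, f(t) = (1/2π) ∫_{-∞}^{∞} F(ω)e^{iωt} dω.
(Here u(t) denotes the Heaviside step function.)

F[f₁*f₂](ω) = \frac{\pi e^{- \left|{\omega}\right|}}{i \omega + 8}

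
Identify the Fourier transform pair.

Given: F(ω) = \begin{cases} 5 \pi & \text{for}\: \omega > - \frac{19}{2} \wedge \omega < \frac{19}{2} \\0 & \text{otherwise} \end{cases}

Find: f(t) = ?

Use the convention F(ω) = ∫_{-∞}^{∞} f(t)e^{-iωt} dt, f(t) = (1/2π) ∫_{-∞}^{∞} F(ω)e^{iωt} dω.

f(t) = \frac{5 \sin{\left(\frac{19 t}{2} \right)}}{t}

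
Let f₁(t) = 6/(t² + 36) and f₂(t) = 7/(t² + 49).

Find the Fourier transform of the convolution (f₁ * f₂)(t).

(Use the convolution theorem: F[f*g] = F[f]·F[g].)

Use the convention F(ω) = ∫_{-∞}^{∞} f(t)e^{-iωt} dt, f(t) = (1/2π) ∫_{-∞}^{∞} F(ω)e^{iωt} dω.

F[f₁*f₂](ω) = \pi^{2} e^{- 13 \left|{\omega}\right|}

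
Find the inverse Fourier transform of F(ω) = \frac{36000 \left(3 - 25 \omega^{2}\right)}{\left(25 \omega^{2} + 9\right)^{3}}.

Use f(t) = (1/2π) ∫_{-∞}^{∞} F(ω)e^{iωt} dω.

f(t) = 8 t^{2} e^{- \frac{3 \left|{t}\right|}{5}}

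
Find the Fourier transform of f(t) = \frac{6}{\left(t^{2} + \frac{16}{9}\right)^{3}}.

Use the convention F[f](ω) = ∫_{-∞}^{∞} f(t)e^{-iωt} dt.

F(ω) = \frac{81 \pi \left(16 \omega^{2} + 36 \left|{\omega}\right| + 27\right) e^{- \frac{4 \left|{\omega}\right|}{3}}}{4096}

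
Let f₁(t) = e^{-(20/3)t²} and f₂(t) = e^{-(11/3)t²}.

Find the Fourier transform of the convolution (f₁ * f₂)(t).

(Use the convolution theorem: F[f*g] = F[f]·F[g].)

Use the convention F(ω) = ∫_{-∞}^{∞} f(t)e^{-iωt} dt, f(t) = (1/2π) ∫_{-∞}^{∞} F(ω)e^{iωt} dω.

F[f₁*f₂](ω) = \frac{3 \sqrt{55} \pi e^{- \frac{93 \omega^{2}}{880}}}{110}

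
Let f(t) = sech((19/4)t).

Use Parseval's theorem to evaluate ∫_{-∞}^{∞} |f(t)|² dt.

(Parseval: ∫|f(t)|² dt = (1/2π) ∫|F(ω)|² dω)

∫|f(t)|² dt = \frac{8}{19}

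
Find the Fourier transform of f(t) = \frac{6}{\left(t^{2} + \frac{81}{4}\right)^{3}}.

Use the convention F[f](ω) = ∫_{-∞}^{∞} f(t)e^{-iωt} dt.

F(ω) = \frac{2 \pi \left(27 \omega^{2} + 18 \left|{\omega}\right| + 4\right) e^{- \frac{9 \left|{\omega}\right|}{2}}}{6561}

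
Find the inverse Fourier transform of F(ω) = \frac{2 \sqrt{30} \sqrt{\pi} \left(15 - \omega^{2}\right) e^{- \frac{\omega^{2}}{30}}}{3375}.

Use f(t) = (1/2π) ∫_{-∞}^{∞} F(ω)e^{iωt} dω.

f(t) = 2 t^{2} e^{- \frac{15 t^{2}}{2}}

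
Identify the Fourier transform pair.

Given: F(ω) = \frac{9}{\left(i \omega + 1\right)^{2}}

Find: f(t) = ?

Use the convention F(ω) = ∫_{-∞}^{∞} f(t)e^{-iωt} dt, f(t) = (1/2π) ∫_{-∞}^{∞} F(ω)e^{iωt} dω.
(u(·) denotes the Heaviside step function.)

f(t) = 9 t e^{- t} u\left(t\right)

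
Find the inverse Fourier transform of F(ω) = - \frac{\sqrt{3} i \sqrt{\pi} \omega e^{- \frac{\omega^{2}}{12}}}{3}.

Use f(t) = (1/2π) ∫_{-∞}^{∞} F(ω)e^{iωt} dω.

f(t) = 6 t e^{- 3 t^{2}}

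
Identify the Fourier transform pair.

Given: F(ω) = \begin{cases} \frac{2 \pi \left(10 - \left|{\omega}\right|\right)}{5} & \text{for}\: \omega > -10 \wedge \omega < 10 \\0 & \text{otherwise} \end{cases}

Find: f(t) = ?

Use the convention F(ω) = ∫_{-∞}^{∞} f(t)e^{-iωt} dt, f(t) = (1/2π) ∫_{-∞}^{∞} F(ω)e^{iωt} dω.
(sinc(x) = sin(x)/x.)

f(t) = 20 \operatorname{sinc}^{2}{\left(5 t \right)}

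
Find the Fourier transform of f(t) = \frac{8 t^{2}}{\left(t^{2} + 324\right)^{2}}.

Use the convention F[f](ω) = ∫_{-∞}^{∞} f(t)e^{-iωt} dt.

F(ω) = \frac{2 \pi \left(1 - 18 \left|{\omega}\right|\right) e^{- 18 \left|{\omega}\right|}}{9}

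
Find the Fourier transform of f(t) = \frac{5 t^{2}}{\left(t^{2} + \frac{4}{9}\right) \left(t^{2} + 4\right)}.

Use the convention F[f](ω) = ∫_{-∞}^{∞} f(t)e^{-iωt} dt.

F(ω) = \frac{45 \pi e^{- 2 \left|{\omega}\right|}}{16} - \frac{15 \pi e^{- \frac{2 \left|{\omega}\right|}{3}}}{16}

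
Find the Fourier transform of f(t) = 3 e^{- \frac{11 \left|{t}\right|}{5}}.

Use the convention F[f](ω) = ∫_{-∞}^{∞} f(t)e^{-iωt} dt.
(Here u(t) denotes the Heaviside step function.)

F(ω) = \frac{330}{25 \omega^{2} + 121}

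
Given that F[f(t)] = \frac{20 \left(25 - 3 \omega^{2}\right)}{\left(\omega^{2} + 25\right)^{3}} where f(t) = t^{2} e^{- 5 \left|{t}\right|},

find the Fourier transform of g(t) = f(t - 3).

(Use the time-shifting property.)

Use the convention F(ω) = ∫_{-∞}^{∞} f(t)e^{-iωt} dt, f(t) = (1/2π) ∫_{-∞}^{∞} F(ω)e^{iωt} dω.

F[g](ω) = \frac{20 \left(25 - 3 \omega^{2}\right) e^{- 3 i \omega}}{\left(\omega^{2} + 25\right)^{3}}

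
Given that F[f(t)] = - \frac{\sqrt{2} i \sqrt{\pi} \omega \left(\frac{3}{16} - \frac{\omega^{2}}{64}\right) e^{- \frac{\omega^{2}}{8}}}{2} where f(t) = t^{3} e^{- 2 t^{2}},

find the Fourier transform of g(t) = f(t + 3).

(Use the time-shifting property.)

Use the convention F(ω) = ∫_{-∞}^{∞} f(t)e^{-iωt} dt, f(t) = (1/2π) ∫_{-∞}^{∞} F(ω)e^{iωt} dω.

F[g](ω) = \frac{\sqrt{2} i \sqrt{\pi} \omega \left(\omega^{2} - 12\right) e^{\frac{\omega \left(- \omega + 24 i\right)}{8}}}{128}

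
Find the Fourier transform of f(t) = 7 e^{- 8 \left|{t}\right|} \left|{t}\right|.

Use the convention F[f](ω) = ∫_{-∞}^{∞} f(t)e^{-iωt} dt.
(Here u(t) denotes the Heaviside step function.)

F(ω) = \frac{14 \left(64 - \omega^{2}\right)}{\left(\omega^{2} + 64\right)^{2}}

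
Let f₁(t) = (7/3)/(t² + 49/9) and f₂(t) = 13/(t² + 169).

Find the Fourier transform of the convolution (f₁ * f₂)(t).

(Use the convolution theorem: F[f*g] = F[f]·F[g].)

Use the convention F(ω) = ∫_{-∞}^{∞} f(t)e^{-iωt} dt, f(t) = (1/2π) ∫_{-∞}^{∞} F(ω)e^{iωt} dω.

F[f₁*f₂](ω) = \pi^{2} e^{- \frac{46 \left|{\omega}\right|}{3}}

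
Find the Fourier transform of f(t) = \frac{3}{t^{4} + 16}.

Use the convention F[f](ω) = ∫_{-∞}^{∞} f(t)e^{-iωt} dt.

F(ω) = \frac{3 \pi e^{- \sqrt{2} \left|{\omega}\right|} \sin{\left(\sqrt{2} \left|{\omega}\right| + \frac{\pi}{4} \right)}}{8}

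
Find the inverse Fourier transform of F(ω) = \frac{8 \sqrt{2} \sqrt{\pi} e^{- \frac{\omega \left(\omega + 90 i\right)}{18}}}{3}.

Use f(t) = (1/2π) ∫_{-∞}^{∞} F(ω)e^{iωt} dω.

f(t) = 8 e^{- \frac{9 \left(t - 5\right)^{2}}{2}}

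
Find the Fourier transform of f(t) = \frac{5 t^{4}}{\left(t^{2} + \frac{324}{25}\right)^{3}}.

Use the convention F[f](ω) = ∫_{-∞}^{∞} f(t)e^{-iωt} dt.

F(ω) = \frac{\pi \left(108 \omega^{2} - 150 \left|{\omega}\right| + 25\right) e^{- \frac{18 \left|{\omega}\right|}{5}}}{48}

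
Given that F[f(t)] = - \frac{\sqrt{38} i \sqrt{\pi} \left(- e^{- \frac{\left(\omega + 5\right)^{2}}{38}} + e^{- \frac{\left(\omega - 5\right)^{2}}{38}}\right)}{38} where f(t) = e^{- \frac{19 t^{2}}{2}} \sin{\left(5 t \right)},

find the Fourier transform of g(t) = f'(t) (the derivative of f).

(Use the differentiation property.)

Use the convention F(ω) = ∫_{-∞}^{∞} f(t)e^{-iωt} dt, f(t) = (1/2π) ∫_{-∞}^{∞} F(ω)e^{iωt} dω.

F[g](ω) = \frac{\sqrt{38} \sqrt{\pi} \omega \left(e^{\frac{10 \omega}{19}} - 1\right) e^{- \frac{\omega^{2}}{38} - \frac{5 \omega}{19} - \frac{25}{38}}}{38}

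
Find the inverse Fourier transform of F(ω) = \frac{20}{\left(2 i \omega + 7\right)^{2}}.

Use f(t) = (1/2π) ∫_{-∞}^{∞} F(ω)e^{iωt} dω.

f(t) = 5 t e^{- \frac{7 t}{2}} u\left(t\right)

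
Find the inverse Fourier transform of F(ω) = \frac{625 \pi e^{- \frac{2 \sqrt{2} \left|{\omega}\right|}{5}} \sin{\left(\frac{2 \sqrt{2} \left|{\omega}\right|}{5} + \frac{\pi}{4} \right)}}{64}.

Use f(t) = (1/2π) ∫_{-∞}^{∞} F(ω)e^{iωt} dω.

f(t) = \frac{5}{t^{4} + \frac{256}{625}}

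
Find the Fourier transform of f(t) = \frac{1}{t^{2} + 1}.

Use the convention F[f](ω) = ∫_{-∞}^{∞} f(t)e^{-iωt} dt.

F(ω) = \pi e^{- \left|{\omega}\right|}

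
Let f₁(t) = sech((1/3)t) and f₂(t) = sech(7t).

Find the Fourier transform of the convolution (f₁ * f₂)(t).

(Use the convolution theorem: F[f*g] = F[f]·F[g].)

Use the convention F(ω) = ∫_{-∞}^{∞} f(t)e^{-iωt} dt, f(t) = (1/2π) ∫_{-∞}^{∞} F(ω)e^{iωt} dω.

F[f₁*f₂](ω) = \frac{3 \pi^{2}}{7 \cosh{\left(\frac{\pi \omega}{14} \right)} \cosh{\left(\frac{3 \pi \omega}{2} \right)}}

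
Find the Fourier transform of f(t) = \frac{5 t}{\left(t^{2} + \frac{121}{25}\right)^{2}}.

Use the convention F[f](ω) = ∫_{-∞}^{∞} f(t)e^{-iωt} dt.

F(ω) = - \frac{25 i \pi \omega e^{- \frac{11 \left|{\omega}\right|}{5}}}{22}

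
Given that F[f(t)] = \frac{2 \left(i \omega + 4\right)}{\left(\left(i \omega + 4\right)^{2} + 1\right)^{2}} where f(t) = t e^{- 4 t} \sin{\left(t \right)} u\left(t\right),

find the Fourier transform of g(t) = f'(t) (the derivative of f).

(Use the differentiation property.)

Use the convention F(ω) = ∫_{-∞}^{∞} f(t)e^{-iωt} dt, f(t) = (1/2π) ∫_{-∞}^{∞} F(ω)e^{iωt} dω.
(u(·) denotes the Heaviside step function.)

F[g](ω) = \frac{2 i \omega \left(i \omega + 4\right)}{\left(\left(i \omega + 4\right)^{2} + 1\right)^{2}}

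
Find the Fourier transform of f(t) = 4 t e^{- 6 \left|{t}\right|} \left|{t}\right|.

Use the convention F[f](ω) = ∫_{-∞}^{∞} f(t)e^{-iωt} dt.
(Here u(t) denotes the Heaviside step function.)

F(ω) = \frac{16 i \omega \left(\omega^{2} - 108\right)}{\left(\omega^{2} + 36\right)^{3}}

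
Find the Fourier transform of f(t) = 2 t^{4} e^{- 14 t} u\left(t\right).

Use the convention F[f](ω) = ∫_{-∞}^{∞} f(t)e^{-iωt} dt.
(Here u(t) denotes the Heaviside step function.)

F(ω) = \frac{48}{\left(i \omega + 14\right)^{5}}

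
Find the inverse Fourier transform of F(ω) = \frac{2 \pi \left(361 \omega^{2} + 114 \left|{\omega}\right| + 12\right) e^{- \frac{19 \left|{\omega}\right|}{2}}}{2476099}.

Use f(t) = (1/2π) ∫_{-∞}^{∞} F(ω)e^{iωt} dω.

f(t) = \frac{2}{\left(t^{2} + \frac{361}{4}\right)^{3}}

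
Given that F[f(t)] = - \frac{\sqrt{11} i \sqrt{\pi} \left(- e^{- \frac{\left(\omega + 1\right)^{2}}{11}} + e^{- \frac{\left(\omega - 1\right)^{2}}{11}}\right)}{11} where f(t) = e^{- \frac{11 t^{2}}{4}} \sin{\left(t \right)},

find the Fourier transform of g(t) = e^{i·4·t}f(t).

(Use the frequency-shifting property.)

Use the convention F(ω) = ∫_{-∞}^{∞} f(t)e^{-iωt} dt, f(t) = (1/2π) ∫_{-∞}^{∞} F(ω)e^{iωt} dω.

F[g](ω) = \frac{\sqrt{11} i \sqrt{\pi} \left(- e^{\frac{4 \omega}{11}} + e^{\frac{16}{11}}\right) e^{- \frac{\omega^{2}}{11} + \frac{6 \omega}{11} - \frac{25}{11}}}{11}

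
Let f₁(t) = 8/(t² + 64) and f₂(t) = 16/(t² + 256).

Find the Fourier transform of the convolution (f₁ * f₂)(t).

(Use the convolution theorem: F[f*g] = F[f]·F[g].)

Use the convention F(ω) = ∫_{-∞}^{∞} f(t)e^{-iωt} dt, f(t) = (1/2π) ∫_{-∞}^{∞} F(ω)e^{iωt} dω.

F[f₁*f₂](ω) = \pi^{2} e^{- 24 \left|{\omega}\right|}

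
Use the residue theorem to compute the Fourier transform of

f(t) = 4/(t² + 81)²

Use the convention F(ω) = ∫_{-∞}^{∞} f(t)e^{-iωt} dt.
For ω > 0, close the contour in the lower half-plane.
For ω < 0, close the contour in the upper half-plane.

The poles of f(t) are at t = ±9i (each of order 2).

Let g(z) = f(z)e^{-iωz}; for large |z| the factor e^{-iωz} decays in the lower half-plane when ω > 0 and in the upper half-plane when ω < 0.

Case ω > 0 (lower half-plane, clockwise contour ⇒ F(ω) = -2πi·ΣRes):
  Res_{z = - 9 i} g(z) = \frac{i \left(9 \omega + 1\right) e^{- 9 \omega}}{729} (pole of order 2)
  F(ω) = -2πi·ΣRes = \frac{2 \pi \left(9 \omega + 1\right) e^{- 9 \omega}}{729}

Case ω < 0 (upper half-plane, counterclockwise contour ⇒ F(ω) = +2πi·ΣRes):
  Res_{z = 9 i} g(z) = \frac{i \left(9 \omega - 1\right) e^{9 \omega}}{729} (pole of order 2)
  F(ω) = 2πi·ΣRes = \frac{2 \pi \left(1 - 9 \omega\right) e^{9 \omega}}{729}

Both cases combine into a single formula in |ω|:

F(ω) = \frac{2 \pi \left(9 \left|{\omega}\right| + 1\right) e^{- 9 \left|{\omega}\right|}}{729}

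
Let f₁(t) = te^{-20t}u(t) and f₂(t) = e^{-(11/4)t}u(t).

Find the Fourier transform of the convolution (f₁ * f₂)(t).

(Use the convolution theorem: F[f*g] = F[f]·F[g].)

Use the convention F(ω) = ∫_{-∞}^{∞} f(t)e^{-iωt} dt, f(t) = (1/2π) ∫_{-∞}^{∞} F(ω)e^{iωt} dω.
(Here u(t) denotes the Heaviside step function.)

F[f₁*f₂](ω) = \frac{4}{\left(i \omega + 20\right)^{2} \left(4 i \omega + 11\right)}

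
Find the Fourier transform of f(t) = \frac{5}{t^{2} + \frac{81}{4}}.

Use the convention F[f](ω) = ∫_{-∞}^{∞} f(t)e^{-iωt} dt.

F(ω) = \frac{10 \pi e^{- \frac{9 \left|{\omega}\right|}{2}}}{9}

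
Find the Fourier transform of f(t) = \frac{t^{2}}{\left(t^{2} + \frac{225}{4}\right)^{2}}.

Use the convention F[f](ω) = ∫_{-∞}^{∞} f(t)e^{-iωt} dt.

F(ω) = \frac{\pi \left(2 - 15 \left|{\omega}\right|\right) e^{- \frac{15 \left|{\omega}\right|}{2}}}{30}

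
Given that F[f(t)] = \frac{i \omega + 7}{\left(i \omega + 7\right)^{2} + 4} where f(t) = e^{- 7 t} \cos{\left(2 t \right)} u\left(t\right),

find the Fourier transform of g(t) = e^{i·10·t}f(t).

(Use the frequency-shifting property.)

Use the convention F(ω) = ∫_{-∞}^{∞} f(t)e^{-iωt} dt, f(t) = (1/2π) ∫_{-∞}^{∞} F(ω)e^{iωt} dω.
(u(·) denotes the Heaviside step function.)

F[g](ω) = \frac{i \left(\omega - 10\right) + 7}{\left(i \left(\omega - 10\right) + 7\right)^{2} + 4}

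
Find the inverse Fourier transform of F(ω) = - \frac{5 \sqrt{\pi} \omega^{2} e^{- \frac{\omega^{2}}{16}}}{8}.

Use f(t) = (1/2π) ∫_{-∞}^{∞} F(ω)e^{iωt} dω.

f(t) = 5 \left(16 t^{2} - 2\right) e^{- 4 t^{2}}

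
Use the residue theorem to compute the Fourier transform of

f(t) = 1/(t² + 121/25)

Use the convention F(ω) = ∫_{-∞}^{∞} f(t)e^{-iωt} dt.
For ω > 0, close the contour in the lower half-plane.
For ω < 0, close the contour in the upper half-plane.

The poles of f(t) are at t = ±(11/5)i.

Let g(z) = f(z)e^{-iωz}; for large |z| the factor e^{-iωz} decays in the lower half-plane when ω > 0 and in the upper half-plane when ω < 0.

Case ω > 0 (lower half-plane, clockwise contour ⇒ F(ω) = -2πi·ΣRes):
  Res_{z = - \frac{11 i}{5}} g(z) = \frac{5 i e^{- \frac{11 \omega}{5}}}{22}
  F(ω) = -2πi·ΣRes = \frac{5 \pi e^{- \frac{11 \omega}{5}}}{11}

Case ω < 0 (upper half-plane, counterclockwise contour ⇒ F(ω) = +2πi·ΣRes):
  Res_{z = \frac{11 i}{5}} g(z) = - \frac{5 i e^{\frac{11 \omega}{5}}}{22}
  F(ω) = 2πi·ΣRes = \frac{5 \pi e^{\frac{11 \omega}{5}}}{11}

Both cases combine into a single formula in |ω|:

F(ω) = \frac{5 \pi e^{- \frac{11 \left|{\omega}\right|}{5}}}{11}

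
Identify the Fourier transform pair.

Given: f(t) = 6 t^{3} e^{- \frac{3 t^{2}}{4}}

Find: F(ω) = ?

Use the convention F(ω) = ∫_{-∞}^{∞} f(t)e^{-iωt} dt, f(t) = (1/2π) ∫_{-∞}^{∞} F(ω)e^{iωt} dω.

F(ω) = \frac{16 \sqrt{3} i \sqrt{\pi} \omega \left(2 \omega^{2} - 9\right) e^{- \frac{\omega^{2}}{3}}}{27}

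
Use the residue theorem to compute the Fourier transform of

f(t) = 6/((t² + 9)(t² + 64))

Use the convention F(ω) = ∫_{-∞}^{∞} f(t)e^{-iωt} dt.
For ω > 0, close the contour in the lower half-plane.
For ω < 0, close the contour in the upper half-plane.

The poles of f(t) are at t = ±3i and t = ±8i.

Let g(z) = f(z)e^{-iωz}; for large |z| the factor e^{-iωz} decays in the lower half-plane when ω > 0 and in the upper half-plane when ω < 0.

Case ω > 0 (lower half-plane, clockwise contour ⇒ F(ω) = -2πi·ΣRes):
  Res_{z = - 3 i} g(z) = \frac{i e^{- 3 \omega}}{55}
  Res_{z = - 8 i} g(z) = - \frac{3 i e^{- 8 \omega}}{440}
  F(ω) = -2πi·ΣRes = \frac{\pi \left(8 e^{5 \omega} - 3\right) e^{- 8 \omega}}{220}

Case ω < 0 (upper half-plane, counterclockwise contour ⇒ F(ω) = +2πi·ΣRes):
  Res_{z = 3 i} g(z) = - \frac{i e^{3 \omega}}{55}
  Res_{z = 8 i} g(z) = \frac{3 i e^{8 \omega}}{440}
  F(ω) = 2πi·ΣRes = \frac{\pi \left(8 - 3 e^{5 \omega}\right) e^{3 \omega}}{220}

Both cases combine into a single formula in |ω|:

F(ω) = \frac{\pi \left(8 e^{5 \left|{\omega}\right|} - 3\right) e^{- 8 \left|{\omega}\right|}}{220}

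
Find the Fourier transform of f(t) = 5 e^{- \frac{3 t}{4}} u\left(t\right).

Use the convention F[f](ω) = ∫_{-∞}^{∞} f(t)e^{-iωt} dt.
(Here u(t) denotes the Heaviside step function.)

F(ω) = \frac{20}{4 i \omega + 3}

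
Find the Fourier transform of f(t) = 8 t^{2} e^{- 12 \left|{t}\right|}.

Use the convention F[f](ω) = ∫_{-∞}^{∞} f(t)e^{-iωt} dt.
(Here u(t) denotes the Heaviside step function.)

F(ω) = \frac{1152 \left(48 - \omega^{2}\right)}{\left(\omega^{2} + 144\right)^{3}}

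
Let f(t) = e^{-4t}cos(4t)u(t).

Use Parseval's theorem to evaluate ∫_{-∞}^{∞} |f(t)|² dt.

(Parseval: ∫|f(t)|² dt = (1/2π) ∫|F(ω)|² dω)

∫|f(t)|² dt = \frac{3}{32}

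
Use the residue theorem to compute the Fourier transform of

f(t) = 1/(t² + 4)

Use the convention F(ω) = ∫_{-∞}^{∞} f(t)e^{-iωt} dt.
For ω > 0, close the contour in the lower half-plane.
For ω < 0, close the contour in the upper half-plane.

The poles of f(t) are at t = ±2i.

Let g(z) = f(z)e^{-iωz}; for large |z| the factor e^{-iωz} decays in the lower half-plane when ω > 0 and in the upper half-plane when ω < 0.

Case ω > 0 (lower half-plane, clockwise contour ⇒ F(ω) = -2πi·ΣRes):
  Res_{z = - 2 i} g(z) = \frac{i e^{- 2 \omega}}{4}
  F(ω) = -2πi·ΣRes = \frac{\pi e^{- 2 \omega}}{2}

Case ω < 0 (upper half-plane, counterclockwise contour ⇒ F(ω) = +2πi·ΣRes):
  Res_{z = 2 i} g(z) = - \frac{i e^{2 \omega}}{4}
  F(ω) = 2πi·ΣRes = \frac{\pi e^{2 \omega}}{2}

Both cases combine into a single formula in |ω|:

F(ω) = \frac{\pi e^{- 2 \left|{\omega}\right|}}{2}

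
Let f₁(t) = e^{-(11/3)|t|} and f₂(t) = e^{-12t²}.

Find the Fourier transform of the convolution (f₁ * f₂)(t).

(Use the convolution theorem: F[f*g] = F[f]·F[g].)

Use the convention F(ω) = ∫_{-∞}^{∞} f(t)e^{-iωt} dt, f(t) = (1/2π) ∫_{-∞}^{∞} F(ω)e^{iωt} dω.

F[f₁*f₂](ω) = \frac{11 \sqrt{3} \sqrt{\pi} e^{- \frac{\omega^{2}}{48}}}{9 \omega^{2} + 121}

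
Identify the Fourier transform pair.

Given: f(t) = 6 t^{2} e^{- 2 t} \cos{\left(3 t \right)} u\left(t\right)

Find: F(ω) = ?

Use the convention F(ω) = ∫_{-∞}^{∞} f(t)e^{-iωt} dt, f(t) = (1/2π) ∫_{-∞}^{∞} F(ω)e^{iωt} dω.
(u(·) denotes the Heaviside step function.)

F(ω) = \frac{12 \left(- 27 i \omega + \left(i \omega + 2\right)^{3} - 54\right)}{\left(\left(i \omega + 2\right)^{2} + 9\right)^{3}}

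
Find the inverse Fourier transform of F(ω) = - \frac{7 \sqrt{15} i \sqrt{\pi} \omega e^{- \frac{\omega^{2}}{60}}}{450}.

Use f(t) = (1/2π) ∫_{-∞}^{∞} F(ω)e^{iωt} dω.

f(t) = 7 t e^{- 15 t^{2}}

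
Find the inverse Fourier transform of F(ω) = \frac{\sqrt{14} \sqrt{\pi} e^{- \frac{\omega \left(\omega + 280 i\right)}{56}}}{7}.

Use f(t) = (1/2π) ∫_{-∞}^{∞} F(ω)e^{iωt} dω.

f(t) = 2 e^{- 14 \left(t - 5\right)^{2}}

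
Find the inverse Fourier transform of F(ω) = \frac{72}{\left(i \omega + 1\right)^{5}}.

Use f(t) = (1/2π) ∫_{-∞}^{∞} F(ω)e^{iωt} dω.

f(t) = 3 t^{4} e^{- t} u\left(t\right)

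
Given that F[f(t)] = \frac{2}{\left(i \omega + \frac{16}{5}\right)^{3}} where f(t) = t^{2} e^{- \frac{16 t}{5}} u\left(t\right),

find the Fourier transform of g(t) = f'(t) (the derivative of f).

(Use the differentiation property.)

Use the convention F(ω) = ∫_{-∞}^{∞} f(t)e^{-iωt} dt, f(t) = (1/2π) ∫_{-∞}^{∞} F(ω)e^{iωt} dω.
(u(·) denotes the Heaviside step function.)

F[g](ω) = \frac{250 i \omega}{\left(5 i \omega + 16\right)^{3}}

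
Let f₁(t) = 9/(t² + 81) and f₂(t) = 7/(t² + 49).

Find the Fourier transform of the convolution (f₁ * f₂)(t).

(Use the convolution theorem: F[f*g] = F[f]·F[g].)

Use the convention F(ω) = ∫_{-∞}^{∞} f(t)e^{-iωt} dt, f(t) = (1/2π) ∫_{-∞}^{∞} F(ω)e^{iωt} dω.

F[f₁*f₂](ω) = \pi^{2} e^{- 16 \left|{\omega}\right|}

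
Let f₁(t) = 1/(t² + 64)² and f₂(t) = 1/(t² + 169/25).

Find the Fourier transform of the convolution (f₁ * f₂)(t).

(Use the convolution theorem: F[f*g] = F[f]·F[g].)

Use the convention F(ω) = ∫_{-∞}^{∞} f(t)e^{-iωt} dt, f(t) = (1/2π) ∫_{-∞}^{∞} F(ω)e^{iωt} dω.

F[f₁*f₂](ω) = \frac{5 \pi^{2} \left(8 \left|{\omega}\right| + 1\right) e^{- \frac{53 \left|{\omega}\right|}{5}}}{13312}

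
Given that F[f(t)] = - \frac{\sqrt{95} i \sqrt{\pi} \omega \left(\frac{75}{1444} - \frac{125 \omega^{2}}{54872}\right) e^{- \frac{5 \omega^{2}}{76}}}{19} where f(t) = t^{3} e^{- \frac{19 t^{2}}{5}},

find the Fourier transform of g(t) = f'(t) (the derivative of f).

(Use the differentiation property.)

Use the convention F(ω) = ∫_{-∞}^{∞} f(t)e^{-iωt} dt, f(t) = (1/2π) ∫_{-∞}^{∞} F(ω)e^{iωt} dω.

F[g](ω) = \frac{25 \sqrt{95} \sqrt{\pi} \omega^{2} \left(114 - 5 \omega^{2}\right) e^{- \frac{5 \omega^{2}}{76}}}{1042568}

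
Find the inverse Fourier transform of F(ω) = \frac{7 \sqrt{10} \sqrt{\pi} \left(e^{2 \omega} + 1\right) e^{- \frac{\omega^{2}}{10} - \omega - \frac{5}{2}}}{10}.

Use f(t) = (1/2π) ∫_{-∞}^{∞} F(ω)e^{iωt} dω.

f(t) = 7 e^{- \frac{5 t^{2}}{2}} \cos{\left(5 t \right)}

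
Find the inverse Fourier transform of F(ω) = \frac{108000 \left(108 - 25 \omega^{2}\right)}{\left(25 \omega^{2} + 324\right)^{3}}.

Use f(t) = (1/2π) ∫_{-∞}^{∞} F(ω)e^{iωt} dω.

f(t) = 4 t^{2} e^{- \frac{18 \left|{t}\right|}{5}}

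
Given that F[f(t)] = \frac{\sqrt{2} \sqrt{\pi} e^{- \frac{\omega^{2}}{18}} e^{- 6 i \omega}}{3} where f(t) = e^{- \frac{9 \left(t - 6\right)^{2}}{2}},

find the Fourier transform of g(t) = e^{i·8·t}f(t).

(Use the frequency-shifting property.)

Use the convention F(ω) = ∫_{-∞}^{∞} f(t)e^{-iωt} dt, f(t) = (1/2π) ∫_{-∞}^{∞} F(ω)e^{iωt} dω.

F[g](ω) = \frac{\sqrt{2} \sqrt{\pi} e^{- \frac{\left(\omega - 8\right) \left(\omega - 8 + 108 i\right)}{18}}}{3}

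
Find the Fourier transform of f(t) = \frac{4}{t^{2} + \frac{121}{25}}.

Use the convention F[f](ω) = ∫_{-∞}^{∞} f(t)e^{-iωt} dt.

F(ω) = \frac{20 \pi e^{- \frac{11 \left|{\omega}\right|}{5}}}{11}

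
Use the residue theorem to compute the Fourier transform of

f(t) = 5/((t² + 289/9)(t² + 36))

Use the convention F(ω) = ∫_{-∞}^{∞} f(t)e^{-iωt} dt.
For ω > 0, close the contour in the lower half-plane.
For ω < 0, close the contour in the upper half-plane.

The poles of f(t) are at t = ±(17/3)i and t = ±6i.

Let g(z) = f(z)e^{-iωz}; for large |z| the factor e^{-iωz} decays in the lower half-plane when ω > 0 and in the upper half-plane when ω < 0.

Case ω > 0 (lower half-plane, clockwise contour ⇒ F(ω) = -2πi·ΣRes):
  Res_{z = - \frac{17 i}{3}} g(z) = \frac{27 i e^{- \frac{17 \omega}{3}}}{238}
  Res_{z = - 6 i} g(z) = - \frac{3 i e^{- 6 \omega}}{28}
  F(ω) = -2πi·ΣRes = - \frac{3 \pi e^{- 6 \omega}}{14} + \frac{27 \pi e^{- \frac{17 \omega}{3}}}{119}

Case ω < 0 (upper half-plane, counterclockwise contour ⇒ F(ω) = +2πi·ΣRes):
  Res_{z = \frac{17 i}{3}} g(z) = - \frac{27 i e^{\frac{17 \omega}{3}}}{238}
  Res_{z = 6 i} g(z) = \frac{3 i e^{6 \omega}}{28}
  F(ω) = 2πi·ΣRes = \frac{3 \pi \left(18 e^{\frac{17 \omega}{3}} - 17 e^{6 \omega}\right)}{238}

Both cases combine into a single formula in |ω|:

F(ω) = - \frac{3 \pi e^{- 6 \left|{\omega}\right|}}{14} + \frac{27 \pi e^{- \frac{17 \left|{\omega}\right|}{3}}}{119}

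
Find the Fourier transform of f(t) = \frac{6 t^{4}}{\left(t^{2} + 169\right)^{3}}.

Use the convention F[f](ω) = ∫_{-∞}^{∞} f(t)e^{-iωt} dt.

F(ω) = \frac{3 \pi \left(169 \omega^{2} - 65 \left|{\omega}\right| + 3\right) e^{- 13 \left|{\omega}\right|}}{52}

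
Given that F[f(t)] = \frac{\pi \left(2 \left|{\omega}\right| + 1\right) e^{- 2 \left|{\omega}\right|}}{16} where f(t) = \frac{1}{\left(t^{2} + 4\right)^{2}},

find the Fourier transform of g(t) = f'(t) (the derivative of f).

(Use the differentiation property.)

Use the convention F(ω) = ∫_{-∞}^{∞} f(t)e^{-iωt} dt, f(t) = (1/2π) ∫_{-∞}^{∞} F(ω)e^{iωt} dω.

F[g](ω) = \frac{i \pi \omega \left(2 \left|{\omega}\right| + 1\right) e^{- 2 \left|{\omega}\right|}}{16}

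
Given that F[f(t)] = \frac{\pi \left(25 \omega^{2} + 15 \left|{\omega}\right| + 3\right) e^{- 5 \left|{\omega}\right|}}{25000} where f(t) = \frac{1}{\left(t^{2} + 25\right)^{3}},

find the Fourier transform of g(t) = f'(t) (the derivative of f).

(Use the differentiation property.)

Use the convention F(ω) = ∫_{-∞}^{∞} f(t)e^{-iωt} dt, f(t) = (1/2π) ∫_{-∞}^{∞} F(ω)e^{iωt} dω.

F[g](ω) = \frac{i \pi \omega \left(25 \omega^{2} + 15 \left|{\omega}\right| + 3\right) e^{- 5 \left|{\omega}\right|}}{25000}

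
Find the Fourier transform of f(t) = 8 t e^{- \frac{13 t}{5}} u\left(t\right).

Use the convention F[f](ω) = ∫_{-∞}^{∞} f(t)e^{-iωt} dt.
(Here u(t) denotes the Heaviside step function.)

F(ω) = \frac{200}{\left(5 i \omega + 13\right)^{2}}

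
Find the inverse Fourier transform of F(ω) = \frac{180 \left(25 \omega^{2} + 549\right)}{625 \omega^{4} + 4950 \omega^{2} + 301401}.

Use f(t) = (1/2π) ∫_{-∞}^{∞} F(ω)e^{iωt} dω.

f(t) = e^{- \frac{18 \left|{t}\right|}{5}} \cos{\left(3 \left|{t}\right| \right)}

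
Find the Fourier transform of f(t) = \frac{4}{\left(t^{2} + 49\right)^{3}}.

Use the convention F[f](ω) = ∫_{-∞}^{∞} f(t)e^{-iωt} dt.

F(ω) = \frac{\pi \left(49 \omega^{2} + 21 \left|{\omega}\right| + 3\right) e^{- 7 \left|{\omega}\right|}}{33614}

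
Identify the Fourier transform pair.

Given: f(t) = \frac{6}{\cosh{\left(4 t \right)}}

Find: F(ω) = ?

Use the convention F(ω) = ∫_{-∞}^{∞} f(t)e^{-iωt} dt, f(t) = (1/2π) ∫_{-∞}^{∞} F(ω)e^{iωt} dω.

F(ω) = \frac{3 \pi}{2 \cosh{\left(\frac{\pi \omega}{8} \right)}}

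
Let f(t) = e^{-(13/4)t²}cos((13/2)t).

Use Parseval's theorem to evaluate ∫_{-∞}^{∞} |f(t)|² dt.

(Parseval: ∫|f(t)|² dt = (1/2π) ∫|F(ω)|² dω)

∫|f(t)|² dt = \frac{\sqrt{26} \sqrt{\pi} \left(1 + e^{\frac{13}{2}}\right)}{26 e^{\frac{13}{2}}}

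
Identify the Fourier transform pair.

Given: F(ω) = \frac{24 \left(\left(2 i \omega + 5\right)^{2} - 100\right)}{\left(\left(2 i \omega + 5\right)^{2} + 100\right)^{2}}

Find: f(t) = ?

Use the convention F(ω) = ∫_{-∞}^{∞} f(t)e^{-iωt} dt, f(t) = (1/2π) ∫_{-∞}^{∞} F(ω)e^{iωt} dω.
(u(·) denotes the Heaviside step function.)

f(t) = 6 t e^{- \frac{5 t}{2}} \cos{\left(5 t \right)} u\left(t\right)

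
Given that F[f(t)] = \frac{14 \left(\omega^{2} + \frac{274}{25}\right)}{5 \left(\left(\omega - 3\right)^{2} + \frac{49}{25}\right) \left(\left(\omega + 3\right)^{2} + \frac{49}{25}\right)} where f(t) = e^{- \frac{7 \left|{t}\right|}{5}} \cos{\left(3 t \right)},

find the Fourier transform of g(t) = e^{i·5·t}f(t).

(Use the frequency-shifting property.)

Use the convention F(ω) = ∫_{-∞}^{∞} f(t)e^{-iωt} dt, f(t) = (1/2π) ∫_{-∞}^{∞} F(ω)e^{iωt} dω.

F[g](ω) = \frac{70 \left(25 \left(\omega - 5\right)^{2} + 274\right)}{\left(25 \left(\omega - 8\right)^{2} + 49\right) \left(25 \left(\omega - 2\right)^{2} + 49\right)}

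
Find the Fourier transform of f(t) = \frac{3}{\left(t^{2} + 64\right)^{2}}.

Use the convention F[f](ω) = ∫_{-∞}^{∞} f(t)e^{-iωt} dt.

F(ω) = \frac{3 \pi \left(8 \left|{\omega}\right| + 1\right) e^{- 8 \left|{\omega}\right|}}{1024}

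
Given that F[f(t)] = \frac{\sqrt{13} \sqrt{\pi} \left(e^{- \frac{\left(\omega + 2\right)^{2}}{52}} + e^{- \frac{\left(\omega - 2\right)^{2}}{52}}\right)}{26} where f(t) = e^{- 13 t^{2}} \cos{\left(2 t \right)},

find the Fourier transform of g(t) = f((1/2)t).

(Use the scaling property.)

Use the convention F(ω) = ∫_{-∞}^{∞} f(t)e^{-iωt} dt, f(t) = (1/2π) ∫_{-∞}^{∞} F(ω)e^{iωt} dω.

F[g](ω) = \frac{\sqrt{13} \sqrt{\pi} \left(e^{\frac{4 \omega}{13}} + 1\right) e^{- \frac{\omega^{2}}{13} - \frac{2 \omega}{13} - \frac{1}{13}}}{13}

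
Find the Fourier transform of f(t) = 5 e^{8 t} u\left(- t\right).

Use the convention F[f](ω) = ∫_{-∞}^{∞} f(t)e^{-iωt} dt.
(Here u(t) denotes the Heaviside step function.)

F(ω) = - \frac{5}{i \omega - 8}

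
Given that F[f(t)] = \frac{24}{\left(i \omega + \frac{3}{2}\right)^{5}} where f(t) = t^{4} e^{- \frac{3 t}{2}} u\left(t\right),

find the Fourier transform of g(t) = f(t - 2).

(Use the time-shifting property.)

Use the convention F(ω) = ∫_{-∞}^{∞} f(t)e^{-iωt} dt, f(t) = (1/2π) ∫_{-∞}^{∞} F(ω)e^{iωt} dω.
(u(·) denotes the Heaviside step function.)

F[g](ω) = \frac{768 e^{- 2 i \omega}}{\left(2 i \omega + 3\right)^{5}}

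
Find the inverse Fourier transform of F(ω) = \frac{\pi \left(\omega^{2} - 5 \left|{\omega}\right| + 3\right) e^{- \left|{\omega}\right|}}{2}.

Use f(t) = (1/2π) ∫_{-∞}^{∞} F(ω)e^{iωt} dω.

f(t) = \frac{4 t^{4}}{\left(t^{2} + 1\right)^{3}}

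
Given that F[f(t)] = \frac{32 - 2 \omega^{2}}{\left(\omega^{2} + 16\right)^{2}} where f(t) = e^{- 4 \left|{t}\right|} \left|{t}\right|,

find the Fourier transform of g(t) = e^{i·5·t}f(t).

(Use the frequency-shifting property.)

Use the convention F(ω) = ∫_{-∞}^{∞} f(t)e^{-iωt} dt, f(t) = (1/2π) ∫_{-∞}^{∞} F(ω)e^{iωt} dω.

F[g](ω) = \frac{2 \left(16 - \left(\omega - 5\right)^{2}\right)}{\left(\left(\omega - 5\right)^{2} + 16\right)^{2}}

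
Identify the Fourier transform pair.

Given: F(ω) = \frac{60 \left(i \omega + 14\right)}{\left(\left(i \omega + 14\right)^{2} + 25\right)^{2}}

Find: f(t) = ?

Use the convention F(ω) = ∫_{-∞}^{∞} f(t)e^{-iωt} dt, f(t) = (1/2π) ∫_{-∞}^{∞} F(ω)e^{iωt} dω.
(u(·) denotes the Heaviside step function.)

f(t) = 6 t e^{- 14 t} \sin{\left(5 t \right)} u\left(t\right)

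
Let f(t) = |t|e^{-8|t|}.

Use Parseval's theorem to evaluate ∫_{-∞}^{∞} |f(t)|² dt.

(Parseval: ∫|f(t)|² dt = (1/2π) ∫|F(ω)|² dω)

∫|f(t)|² dt = \frac{1}{1024}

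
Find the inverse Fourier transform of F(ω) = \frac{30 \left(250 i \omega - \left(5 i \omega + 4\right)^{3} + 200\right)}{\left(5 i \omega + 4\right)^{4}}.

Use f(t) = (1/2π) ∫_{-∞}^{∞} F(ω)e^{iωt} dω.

f(t) = 6 \left(t^{2} - 1\right) e^{- \frac{4 t}{5}} u\left(t\right)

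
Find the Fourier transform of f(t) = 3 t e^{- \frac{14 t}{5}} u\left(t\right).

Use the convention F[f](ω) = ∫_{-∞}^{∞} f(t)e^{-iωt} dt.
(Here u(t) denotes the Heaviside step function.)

F(ω) = \frac{75}{\left(5 i \omega + 14\right)^{2}}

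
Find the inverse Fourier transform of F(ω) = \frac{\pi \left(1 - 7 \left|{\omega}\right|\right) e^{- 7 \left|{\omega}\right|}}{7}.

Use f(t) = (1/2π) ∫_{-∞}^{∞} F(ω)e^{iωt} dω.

f(t) = \frac{2 t^{2}}{\left(t^{2} + 49\right)^{2}}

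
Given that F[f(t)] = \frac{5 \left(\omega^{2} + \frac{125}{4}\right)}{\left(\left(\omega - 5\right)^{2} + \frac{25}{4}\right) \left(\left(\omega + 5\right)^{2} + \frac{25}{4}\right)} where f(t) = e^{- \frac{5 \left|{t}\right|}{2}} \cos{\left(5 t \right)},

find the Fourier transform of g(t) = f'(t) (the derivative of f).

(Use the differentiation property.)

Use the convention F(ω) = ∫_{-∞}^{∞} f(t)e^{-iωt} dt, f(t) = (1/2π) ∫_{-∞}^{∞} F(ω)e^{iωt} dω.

F[g](ω) = \frac{20 i \omega \left(4 \omega^{2} + 125\right)}{16 \omega^{4} - 600 \omega^{2} + 15625}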